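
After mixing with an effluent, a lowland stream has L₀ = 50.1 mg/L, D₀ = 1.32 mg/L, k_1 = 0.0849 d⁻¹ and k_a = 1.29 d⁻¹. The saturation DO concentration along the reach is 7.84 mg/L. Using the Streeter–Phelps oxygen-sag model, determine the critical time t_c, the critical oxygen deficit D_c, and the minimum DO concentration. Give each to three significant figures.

t_c ≈ 1.87 d; D_c ≈ 2.81 mg/L; min DO ≈ 5.03 mg/L

At the critical point dD/dt = 0, so k_1 L₀ e^(−k_1 t) = k_a D. Substituting D(t) from the Streeter–Phelps equation and solving for t gives
t_c = ln[(k_a/k_1)(1 − D₀(k_a−k_1)/(k_1 L₀))] / (k_a−k_1).
Here k_a−k_1 = 1.205 d⁻¹ and 1 − D₀(k_a−k_1)/(k_1 L₀) = 1 − 1.32×1.205/(0.0849×50.1) = 0.6260, so
t_c = ln(15.19 × 0.6260) / 1.205 = 2.253 / 1.205 = 1.869 d.
D_c = (k_1/k_a) L₀ e^(−k_1 t_c) = (0.0849/1.29) × 50.1 × e^(−0.0849×1.869) = 0.06581 × 50.1 × 0.8533 = 2.813 mg/L.
Minimum DO = C_s − D_c = 7.84 − 2.813 = 5.027 mg/L.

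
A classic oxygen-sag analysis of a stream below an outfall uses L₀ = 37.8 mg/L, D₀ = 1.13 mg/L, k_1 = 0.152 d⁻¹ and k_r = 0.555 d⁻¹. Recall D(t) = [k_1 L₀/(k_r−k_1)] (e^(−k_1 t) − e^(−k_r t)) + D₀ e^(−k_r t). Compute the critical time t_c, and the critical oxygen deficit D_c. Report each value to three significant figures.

t_c ≈ 3.01 d; D_c ≈ 6.55 mg/L

At the critical point dD/dt = 0, so k_1 L₀ e^(−k_1 t) = k_r D. Substituting D(t) from the Streeter–Phelps equation and solving for t gives
t_c = ln[(k_r/k_1)(1 − D₀(k_r−k_1)/(k_1 L₀))] / (k_r−k_1).
Here k_r−k_1 = 0.4030 d⁻¹ and 1 − D₀(k_r−k_1)/(k_1 L₀) = 1 − 1.13×0.4030/(0.152×37.8) = 0.9207, so
t_c = ln(3.651 × 0.9207) / 0.4030 = 1.213 / 0.4030 = 3.009 d.
D_c = (k_1/k_r) L₀ e^(−k_1 t_c) = (0.152/0.555) × 37.8 × e^(−0.152×3.009) = 0.2739 × 37.8 × 0.6330 = 6.553 mg/L.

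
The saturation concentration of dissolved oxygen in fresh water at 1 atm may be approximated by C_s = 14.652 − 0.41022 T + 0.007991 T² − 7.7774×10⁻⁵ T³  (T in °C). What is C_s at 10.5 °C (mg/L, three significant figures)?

C_s ≈ 11.1 mg/L

C_s = 14.652 − 0.41022×10.5 + 0.007991×10.5² − 7.7774×10⁻⁵×10.5³ = 11.14 mg/L.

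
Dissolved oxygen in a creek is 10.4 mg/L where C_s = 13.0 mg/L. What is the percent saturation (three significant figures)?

80.0 % saturation

% saturation = C/C_s × 100 = 10.4/13.0 × 100 = 80.0 %.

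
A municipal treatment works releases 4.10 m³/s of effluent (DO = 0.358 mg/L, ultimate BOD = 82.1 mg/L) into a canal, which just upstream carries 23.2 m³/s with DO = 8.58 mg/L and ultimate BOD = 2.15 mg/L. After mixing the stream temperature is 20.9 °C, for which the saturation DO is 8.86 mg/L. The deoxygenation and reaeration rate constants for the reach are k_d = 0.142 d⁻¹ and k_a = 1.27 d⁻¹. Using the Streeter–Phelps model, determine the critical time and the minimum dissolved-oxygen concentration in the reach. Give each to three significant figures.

t_c ≈ 0.261 d; minimum DO ≈ 7.33 mg/L

Mixed DO = (23.2×8.58 + 4.10×0.358)/(23.2+4.10) = 200.5/27.30 = 7.345 mg/L.
Mixed L₀ = (23.2×2.15 + 4.10×82.1)/(27.30) = 386.5/27.30 = 14.16 mg/L.
Initial deficit D₀ = C_s − DO₀ = 8.86 − 7.345 = 1.515 mg/L.
t_c = (1/1.128) ln[(1.27/0.142)(1 − 1.515×1.128/(0.142×14.16))] = 0.8865 × ln(1.342) = 0.2607 d.
D_c = (0.142/1.27) × 14.16 × e^(−0.142×0.2607) = 0.1118 × 14.16 × 0.9637 = 1.525 mg/L.
Minimum DO = 8.86 − 1.525 = 7.335 mg/L.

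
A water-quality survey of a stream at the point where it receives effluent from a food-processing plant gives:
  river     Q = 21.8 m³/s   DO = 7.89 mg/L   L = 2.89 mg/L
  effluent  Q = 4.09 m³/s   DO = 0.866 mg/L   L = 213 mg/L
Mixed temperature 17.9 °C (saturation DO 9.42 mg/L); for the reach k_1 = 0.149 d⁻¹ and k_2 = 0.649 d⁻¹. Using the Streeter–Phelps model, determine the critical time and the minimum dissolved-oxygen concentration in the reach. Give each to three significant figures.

t_c ≈ 2.38 d; minimum DO ≈ 3.61 mg/L

Mixed DO = (21.8×7.89 + 4.09×0.866)/(21.8+4.09) = 175.5/25.89 = 6.780 mg/L.
Mixed L₀ = (21.8×2.89 + 4.09×213)/(25.89) = 934.2/25.89 = 36.08 mg/L.
Initial deficit D₀ = C_s − DO₀ = 9.42 − 6.780 = 2.640 mg/L.
t_c = (1/0.5000) ln[(0.649/0.149)(1 − 2.640×0.5000/(0.149×36.08))] = 2.000 × ln(3.286) = 2.380 d.
D_c = (0.149/0.649) × 36.08 × e^(−0.149×2.380) = 0.2296 × 36.08 × 0.7015 = 5.811 mg/L.
Minimum DO = 9.42 − 5.811 = 3.609 mg/L.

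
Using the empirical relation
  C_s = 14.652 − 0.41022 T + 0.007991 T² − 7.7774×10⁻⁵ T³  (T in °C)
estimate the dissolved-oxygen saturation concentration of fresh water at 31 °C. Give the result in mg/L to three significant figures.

C_s ≈ 7.30 mg/L

C_s = 14.652 − 0.41022×31 + 0.007991×31² − 7.7774×10⁻⁵×31³ = 7.298 mg/L.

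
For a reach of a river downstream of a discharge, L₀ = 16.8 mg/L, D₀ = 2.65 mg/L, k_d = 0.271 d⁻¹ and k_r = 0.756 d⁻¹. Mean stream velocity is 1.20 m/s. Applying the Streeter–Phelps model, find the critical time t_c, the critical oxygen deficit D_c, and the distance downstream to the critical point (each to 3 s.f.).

With k_r/k_d = 2.790 and 1 − D₀(k_r−k_d)/(k_d L₀) = 0.7177,
t_c = ln(2.790 × 0.7177) / (0.756 − 0.271) = ln(2.002) / 0.4850 = 0.6942/0.4850 = 1.431 d.
L(t_c) = L₀ e^(−k_d t_c) = 16.8 × 0.6785 = 11.40 mg/L, and at the critical point k_r D_c = k_d L, so D_c = (0.271/0.756) × 11.40 = 4.086 mg/L.
x_c = v t_c = 1.20 m/s × 1.431 d × 86400 s/d = 148400 m ≈ 148 km.

t_c ≈ 1.43 d; D_c ≈ 4.09 mg/L; x_c ≈ 148 km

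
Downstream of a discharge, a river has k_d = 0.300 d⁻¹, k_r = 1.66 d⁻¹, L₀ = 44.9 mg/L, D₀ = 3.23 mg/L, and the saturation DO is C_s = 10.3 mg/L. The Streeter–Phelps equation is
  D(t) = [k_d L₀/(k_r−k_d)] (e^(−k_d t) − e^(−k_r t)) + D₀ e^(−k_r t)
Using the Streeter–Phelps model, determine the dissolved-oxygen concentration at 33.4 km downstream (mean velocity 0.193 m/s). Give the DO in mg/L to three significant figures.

Travel time t = x/v = 33.4 km / (0.193 m/s) = 33400 m / 0.193 m/s = 173100 s = 2.003 d.
k_d L₀/(k_r−k_d) = 0.300×44.9/(1.66−0.300) = 13.47/1.360 = 9.904 mg/L.
e^(−k_d t) = e^(−0.300×2.003) = 0.5483; e^(−k_r t) = e^(−1.66×2.003) = 0.03597.
D = 9.904 × (0.5483 − 0.03597) + 3.23 × 0.03597 = 5.074 + 0.1162 = 5.191 mg/L.
DO = C_s − D = 10.3 − 5.191 = 5.109 mg/L.

DO ≈ 5.11 mg/L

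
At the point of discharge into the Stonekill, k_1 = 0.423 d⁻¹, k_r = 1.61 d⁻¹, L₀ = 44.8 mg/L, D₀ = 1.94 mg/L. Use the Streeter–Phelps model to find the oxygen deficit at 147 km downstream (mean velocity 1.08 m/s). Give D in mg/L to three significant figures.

Travel time t = x/v = 147 km / (1.08 m/s) = 147000 m / 1.08 m/s = 136100 s = 1.575 d.
k_1 L₀/(k_r−k_1) = 0.423×44.8/(1.61−0.423) = 18.95/1.187 = 15.96 mg/L.
e^(−k_1 t) = e^(−0.423×1.575) = 0.5136; e^(−k_r t) = e^(−1.61×1.575) = 0.07916.
D = 15.96 × (0.5136 − 0.07916) + 1.94 × 0.07916 = 6.935 + 0.1536 = 7.089 mg/L.

D ≈ 7.09 mg/L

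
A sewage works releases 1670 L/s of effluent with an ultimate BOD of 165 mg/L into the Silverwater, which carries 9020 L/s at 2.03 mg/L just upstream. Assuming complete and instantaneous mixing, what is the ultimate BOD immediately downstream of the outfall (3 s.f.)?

27.5 mg/L

Flow-weighted mixing: C = (Q_r C_r + Q_w C_w)/(Q_r + Q_w)
= (9020×2.03 + 1670×165)/(9020 + 1670) = 293900/10690 = 27.49 mg/L.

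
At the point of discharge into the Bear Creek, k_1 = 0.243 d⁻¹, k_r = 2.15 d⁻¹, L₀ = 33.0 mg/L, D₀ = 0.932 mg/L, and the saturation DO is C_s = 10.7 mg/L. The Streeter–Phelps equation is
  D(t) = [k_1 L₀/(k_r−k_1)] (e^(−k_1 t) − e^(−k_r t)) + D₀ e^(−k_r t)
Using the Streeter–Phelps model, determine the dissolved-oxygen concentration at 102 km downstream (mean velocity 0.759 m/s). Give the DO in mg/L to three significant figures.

DO ≈ 7.93 mg/L

Travel time t = x/v = 102 km / (0.759 m/s) = 102000 m / 0.759 m/s = 134400 s = 1.555 d.
k_1 L₀/(k_r−k_1) = 0.243×33.0/(2.15−0.243) = 8.019/1.907 = 4.205 mg/L.
e^(−k_1 t) = e^(−0.243×1.555) = 0.6853; e^(−k_r t) = e^(−2.15×1.555) = 0.03529.
D = 4.205 × (0.6853 − 0.03529) + 0.932 × 0.03529 = 2.733 + 0.03289 = 2.766 mg/L.
DO = C_s − D = 10.7 − 2.766 = 7.934 mg/L.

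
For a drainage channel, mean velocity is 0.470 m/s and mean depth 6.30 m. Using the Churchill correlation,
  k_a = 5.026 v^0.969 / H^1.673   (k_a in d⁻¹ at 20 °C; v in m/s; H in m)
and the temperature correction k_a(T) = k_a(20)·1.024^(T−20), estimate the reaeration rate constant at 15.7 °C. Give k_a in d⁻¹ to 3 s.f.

k_a(20) = 5.026 × 0.470^0.969 / 6.30^1.673 = 5.026 × 0.4811 / 21.74 = 0.1112 d⁻¹.
k_a(15.7) = 0.1112 × 1.024^(15.7−20) = 0.1112 × 0.9030 = 0.1004 d⁻¹.

k_a ≈ 0.100 d⁻¹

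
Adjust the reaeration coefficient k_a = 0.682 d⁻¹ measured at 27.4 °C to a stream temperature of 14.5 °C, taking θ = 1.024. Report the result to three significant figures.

k_a(T₂) = k_a(T₁) · θ^(T₂−T₁) = 0.682 × 1.024^(14.5−27.4)
= 0.682 × 1.024^-12.9 = 0.682 × 0.7364 = 0.5022 d⁻¹.

k_a ≈ 0.502 d⁻¹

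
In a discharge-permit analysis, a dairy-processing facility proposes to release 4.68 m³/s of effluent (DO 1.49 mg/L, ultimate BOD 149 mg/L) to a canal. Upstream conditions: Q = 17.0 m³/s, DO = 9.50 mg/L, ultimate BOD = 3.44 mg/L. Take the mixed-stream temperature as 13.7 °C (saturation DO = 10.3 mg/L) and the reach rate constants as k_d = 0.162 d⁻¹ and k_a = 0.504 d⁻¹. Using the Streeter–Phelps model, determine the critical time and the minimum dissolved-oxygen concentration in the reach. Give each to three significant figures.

Mixed DO = (17.0×9.50 + 4.68×1.49)/(17.0+4.68) = 168.5/21.68 = 7.771 mg/L.
Mixed L₀ = (17.0×3.44 + 4.68×149)/(21.68) = 755.8/21.68 = 34.86 mg/L.
Initial deficit D₀ = C_s − DO₀ = 10.3 − 7.771 = 2.529 mg/L.
t_c = (1/0.3420) ln[(0.504/0.162)(1 − 2.529×0.3420/(0.162×34.86))] = 2.924 × ln(2.635) = 2.833 d.
D_c = (0.162/0.504) × 34.86 × e^(−0.162×2.833) = 0.3214 × 34.86 × 0.6320 = 7.082 mg/L.
Minimum DO = 10.3 − 7.082 = 3.218 mg/L.

t_c ≈ 2.83 d; minimum DO ≈ 3.22 mg/L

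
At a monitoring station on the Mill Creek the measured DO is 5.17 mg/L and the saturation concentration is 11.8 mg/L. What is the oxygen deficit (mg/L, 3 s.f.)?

D = C_s − C = 11.8 − 5.17 = 6.63 mg/L.

D ≈ 6.63 mg/L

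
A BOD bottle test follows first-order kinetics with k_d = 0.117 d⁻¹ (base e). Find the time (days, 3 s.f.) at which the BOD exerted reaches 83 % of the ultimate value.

y/L₀ = 1 − e^(−k_d t) = 0.83 ⇒ e^(−k_d t) = 0.170
t = −ln(0.170) / 0.117 = 1.772 / 0.117 = 15.14 d.

t ≈ 15.1 d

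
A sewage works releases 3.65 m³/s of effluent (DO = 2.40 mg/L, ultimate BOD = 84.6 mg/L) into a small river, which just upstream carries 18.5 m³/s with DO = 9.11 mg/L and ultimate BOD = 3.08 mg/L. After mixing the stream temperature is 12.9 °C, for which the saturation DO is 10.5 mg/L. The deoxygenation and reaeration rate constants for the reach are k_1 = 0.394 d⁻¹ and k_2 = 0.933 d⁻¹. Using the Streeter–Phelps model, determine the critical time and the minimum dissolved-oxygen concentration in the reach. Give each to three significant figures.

t_c ≈ 1.17 d; minimum DO ≈ 6.10 mg/L

Mixed DO = (18.5×9.11 + 3.65×2.40)/(18.5+3.65) = 177.3/22.15 = 8.004 mg/L.
Mixed L₀ = (18.5×3.08 + 3.65×84.6)/(22.15) = 365.8/22.15 = 16.51 mg/L.
Initial deficit D₀ = C_s − DO₀ = 10.5 − 8.004 = 2.496 mg/L.
t_c = (1/0.5390) ln[(0.933/0.394)(1 − 2.496×0.5390/(0.394×16.51))] = 1.855 × ln(1.878) = 1.170 d.
D_c = (0.394/0.933) × 16.51 × e^(−0.394×1.170) = 0.4223 × 16.51 × 0.6308 = 4.399 mg/L.
Minimum DO = 10.5 − 4.399 = 6.101 mg/L.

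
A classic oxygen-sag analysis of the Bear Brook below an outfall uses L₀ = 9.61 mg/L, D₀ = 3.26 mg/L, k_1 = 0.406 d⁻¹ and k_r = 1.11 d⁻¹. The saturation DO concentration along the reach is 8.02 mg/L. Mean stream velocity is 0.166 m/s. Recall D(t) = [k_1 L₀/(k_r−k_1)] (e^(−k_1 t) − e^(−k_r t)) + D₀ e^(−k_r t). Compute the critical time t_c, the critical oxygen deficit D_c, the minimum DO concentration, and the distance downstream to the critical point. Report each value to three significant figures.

t_c ≈ 0.168 d; D_c ≈ 3.28 mg/L; min DO ≈ 4.74 mg/L; x_c ≈ 2.41 km

t_c = [1/(k_r−k_1)] ln[(k_r/k_1)(1 − D₀(k_r−k_1)/(k_1 L₀))]
= [1/(1.11−0.406)] ln[(1.11/0.406)(1 − 3.26×0.7040/(0.406×9.61))]
= (1/0.7040) ln[2.734 × 0.4118] = 1.420 × ln(1.126) = 1.420 × 0.1185 = 0.1683 d.
L(t_c) = L₀ e^(−k_1 t_c) = 9.61 × 0.9339 = 8.975 mg/L, and at the critical point k_r D_c = k_1 L, so D_c = (0.406/1.11) × 8.975 = 3.283 mg/L.
Minimum DO = C_s − D_c = 8.02 − 3.283 = 4.737 mg/L.
x_c = v t_c = 0.166 m/s × 0.1683 d × 86400 s/d = 2414 m ≈ 2.41 km.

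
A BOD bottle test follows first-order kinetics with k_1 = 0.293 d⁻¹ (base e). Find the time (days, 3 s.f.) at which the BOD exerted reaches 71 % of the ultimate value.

t ≈ 4.22 d

y/L₀ = 1 − e^(−k_1 t) = 0.71 ⇒ e^(−k_1 t) = 0.290
t = −ln(0.290) / 0.293 = 1.238 / 0.293 = 4.225 d.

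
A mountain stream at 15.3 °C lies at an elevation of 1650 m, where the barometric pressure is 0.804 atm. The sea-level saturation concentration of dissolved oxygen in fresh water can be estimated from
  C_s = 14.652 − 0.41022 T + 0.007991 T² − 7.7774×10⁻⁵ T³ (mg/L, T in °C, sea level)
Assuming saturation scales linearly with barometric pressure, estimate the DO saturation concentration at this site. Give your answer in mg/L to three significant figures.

C_s ≈ 8.01 mg/L

At sea level: C_s = 14.652 − 0.41022×15.3 + 0.007991×15.3² − 7.7774×10⁻⁵×15.3³ = 9.968 mg/L.
Pressure correction: C_s' = 9.968 × 0.804 = 8.014 mg/L.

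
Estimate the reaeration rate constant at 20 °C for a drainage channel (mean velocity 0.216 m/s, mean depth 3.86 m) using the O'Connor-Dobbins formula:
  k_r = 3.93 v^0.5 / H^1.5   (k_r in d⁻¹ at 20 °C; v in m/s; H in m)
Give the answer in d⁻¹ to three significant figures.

k_r = 3.93 × 0.216^0.5 / 3.86^1.5 = 3.93 × 0.4648 / 7.584 = 0.2408 d⁻¹.

k_r ≈ 0.241 d⁻¹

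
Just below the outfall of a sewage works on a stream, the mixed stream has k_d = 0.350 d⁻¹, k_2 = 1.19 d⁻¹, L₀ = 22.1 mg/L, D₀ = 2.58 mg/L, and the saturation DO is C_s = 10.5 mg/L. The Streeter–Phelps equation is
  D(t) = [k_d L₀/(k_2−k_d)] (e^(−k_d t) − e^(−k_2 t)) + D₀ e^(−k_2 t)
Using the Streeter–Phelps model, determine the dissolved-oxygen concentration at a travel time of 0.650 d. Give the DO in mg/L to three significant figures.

k_d L₀/(k_2−k_d) = 0.350×22.1/(1.19−0.350) = 7.735/0.8400 = 9.208 mg/L.
e^(−k_d t) = e^(−0.350×0.6500) = 0.7965; e^(−k_2 t) = e^(−1.19×0.6500) = 0.4614.
D = 9.208 × (0.7965 − 0.4614) + 2.58 × 0.4614 = 3.086 + 1.190 = 4.276 mg/L.
DO = C_s − D = 10.5 − 4.276 = 6.224 mg/L.

DO ≈ 6.22 mg/L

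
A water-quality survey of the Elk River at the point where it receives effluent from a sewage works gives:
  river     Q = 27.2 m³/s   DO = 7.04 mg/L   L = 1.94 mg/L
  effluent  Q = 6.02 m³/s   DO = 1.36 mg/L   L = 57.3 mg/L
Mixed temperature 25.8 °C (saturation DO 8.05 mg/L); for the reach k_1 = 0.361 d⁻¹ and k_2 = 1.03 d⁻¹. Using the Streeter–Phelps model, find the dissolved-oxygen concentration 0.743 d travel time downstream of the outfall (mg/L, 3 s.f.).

Mixed DO = (27.2×7.04 + 6.02×1.36)/(27.2+6.02) = 199.7/33.22 = 6.011 mg/L.
Mixed L₀ = (27.2×1.94 + 6.02×57.3)/(33.22) = 397.7/33.22 = 11.97 mg/L.
Initial deficit D₀ = C_s − DO₀ = 8.05 − 6.011 = 2.039 mg/L.
D(0.743) = [0.361×11.97/(1.03−0.361)](e^(−0.361×0.743) − e^(−1.03×0.743)) + 2.039 e^(−1.03×0.743)
= 6.460 × (0.7647 − 0.4652) + 2.039 × 0.4652 = 2.884 mg/L.
DO = 8.05 − 2.884 = 5.166 mg/L.

DO ≈ 5.17 mg/L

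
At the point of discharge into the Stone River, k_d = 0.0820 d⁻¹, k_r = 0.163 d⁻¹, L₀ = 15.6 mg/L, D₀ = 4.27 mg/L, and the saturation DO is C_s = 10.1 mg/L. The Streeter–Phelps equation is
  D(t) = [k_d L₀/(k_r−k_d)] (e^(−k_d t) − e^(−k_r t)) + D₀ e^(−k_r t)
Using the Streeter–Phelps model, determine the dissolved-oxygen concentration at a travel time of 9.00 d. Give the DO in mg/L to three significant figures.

DO ≈ 5.21 mg/L

k_d L₀/(k_r−k_d) = 0.0820×15.6/(0.163−0.0820) = 1.279/0.08100 = 15.79 mg/L.
e^(−k_d t) = e^(−0.0820×9.000) = 0.4781; e^(−k_r t) = e^(−0.163×9.000) = 0.2306.
D = 15.79 × (0.4781 − 0.2306) + 4.27 × 0.2306 = 3.908 + 0.9847 = 4.893 mg/L.
DO = C_s − D = 10.1 − 4.893 = 5.207 mg/L.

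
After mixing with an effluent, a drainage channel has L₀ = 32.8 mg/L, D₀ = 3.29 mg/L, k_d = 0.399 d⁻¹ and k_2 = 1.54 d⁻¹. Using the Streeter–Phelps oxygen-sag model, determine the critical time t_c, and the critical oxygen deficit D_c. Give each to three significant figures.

t_c ≈ 0.887 d; D_c ≈ 5.96 mg/L

t_c = [1/(k_2−k_d)] ln[(k_2/k_d)(1 − D₀(k_2−k_d)/(k_d L₀))]
= [1/(1.54−0.399)] ln[(1.54/0.399)(1 − 3.29×1.141/(0.399×32.8))]
= (1/1.141) ln[3.860 × 0.7132] = 0.8764 × ln(2.753) = 0.8764 × 1.013 = 0.8874 d.
D_c = (k_d/k_2) L₀ e^(−k_d t_c) = (0.399/1.54) × 32.8 × e^(−0.399×0.8874) = 0.2591 × 32.8 × 0.7018 = 5.964 mg/L.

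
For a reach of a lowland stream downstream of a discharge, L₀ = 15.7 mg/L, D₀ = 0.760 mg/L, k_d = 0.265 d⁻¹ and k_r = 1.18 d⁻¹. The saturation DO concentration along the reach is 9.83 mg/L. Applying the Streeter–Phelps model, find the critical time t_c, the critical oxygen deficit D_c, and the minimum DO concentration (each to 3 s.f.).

t_c = [1/(k_r−k_d)] ln[(k_r/k_d)(1 − D₀(k_r−k_d)/(k_d L₀))]
= [1/(1.18−0.265)] ln[(1.18/0.265)(1 − 0.760×0.9150/(0.265×15.7))]
= (1/0.9150) ln[4.453 × 0.8329] = 1.093 × ln(3.709) = 1.093 × 1.311 = 1.432 d.
L(t_c) = L₀ e^(−k_d t_c) = 15.7 × 0.6841 = 10.74 mg/L, and at the critical point k_r D_c = k_d L, so D_c = (0.265/1.18) × 10.74 = 2.412 mg/L.
Minimum DO = C_s − D_c = 9.83 − 2.412 = 7.418 mg/L.

t_c ≈ 1.43 d; D_c ≈ 2.41 mg/L; min DO ≈ 7.42 mg/L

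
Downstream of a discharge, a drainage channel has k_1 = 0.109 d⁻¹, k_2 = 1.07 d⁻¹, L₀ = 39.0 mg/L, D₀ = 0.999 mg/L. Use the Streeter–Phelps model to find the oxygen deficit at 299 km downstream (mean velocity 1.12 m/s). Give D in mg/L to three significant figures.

D ≈ 3.03 mg/L

Travel time t = x/v = 299 km / (1.12 m/s) = 299000 m / 1.12 m/s = 267000 s = 3.090 d.
k_1 L₀/(k_2−k_1) = 0.109×39.0/(1.07−0.109) = 4.251/0.9610 = 4.424 mg/L.
e^(−k_1 t) = e^(−0.109×3.090) = 0.7141; e^(−k_2 t) = e^(−1.07×3.090) = 0.03666.
D = 4.424 × (0.7141 − 0.03666) + 0.999 × 0.03666 = 2.996 + 0.03662 = 3.033 mg/L.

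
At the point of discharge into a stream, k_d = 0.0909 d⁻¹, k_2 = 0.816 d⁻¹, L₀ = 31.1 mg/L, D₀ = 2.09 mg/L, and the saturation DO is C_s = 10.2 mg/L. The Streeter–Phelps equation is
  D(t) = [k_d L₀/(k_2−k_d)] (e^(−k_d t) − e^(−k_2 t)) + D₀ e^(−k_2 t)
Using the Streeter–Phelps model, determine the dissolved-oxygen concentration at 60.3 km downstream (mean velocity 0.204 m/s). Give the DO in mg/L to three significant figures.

Travel time t = x/v = 60.3 km / (0.204 m/s) = 60300 m / 0.204 m/s = 295600 s = 3.421 d.
k_d L₀/(k_2−k_d) = 0.0909×31.1/(0.816−0.0909) = 2.827/0.7251 = 3.899 mg/L.
e^(−k_d t) = e^(−0.0909×3.421) = 0.7327; e^(−k_2 t) = e^(−0.816×3.421) = 0.06132.
D = 3.899 × (0.7327 − 0.06132) + 2.09 × 0.06132 = 2.618 + 0.1282 = 2.746 mg/L.
DO = C_s − D = 10.2 − 2.746 = 7.454 mg/L.

DO ≈ 7.45 mg/L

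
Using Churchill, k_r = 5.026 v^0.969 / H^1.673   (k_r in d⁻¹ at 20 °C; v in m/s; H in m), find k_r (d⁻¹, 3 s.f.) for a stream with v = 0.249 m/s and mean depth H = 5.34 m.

k_r = 5.026 × 0.249^0.969 / 5.34^1.673 = 5.026 × 0.2600 / 16.49 = 0.07924 d⁻¹.

k_r ≈ 0.0792 d⁻¹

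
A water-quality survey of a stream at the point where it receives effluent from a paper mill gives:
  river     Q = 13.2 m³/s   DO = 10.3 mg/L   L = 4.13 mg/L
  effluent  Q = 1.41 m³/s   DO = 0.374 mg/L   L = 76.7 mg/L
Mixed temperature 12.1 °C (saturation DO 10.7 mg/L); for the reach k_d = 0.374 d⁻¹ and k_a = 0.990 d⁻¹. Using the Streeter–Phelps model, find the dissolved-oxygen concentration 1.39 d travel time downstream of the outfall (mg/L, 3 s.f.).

DO ≈ 8.04 mg/L

Mixed DO = (13.2×10.3 + 1.41×0.374)/(13.2+1.41) = 136.5/14.61 = 9.342 mg/L.
Mixed L₀ = (13.2×4.13 + 1.41×76.7)/(14.61) = 162.7/14.61 = 11.13 mg/L.
Initial deficit D₀ = C_s − DO₀ = 10.7 − 9.342 = 1.358 mg/L.
D(1.39) = [0.374×11.13/(0.990−0.374)](e^(−0.374×1.39) − e^(−0.990×1.39)) + 1.358 e^(−0.990×1.39)
= 6.760 × (0.5946 − 0.2526) + 1.358 × 0.2526 = 2.655 mg/L.
DO = 10.7 − 2.655 = 8.045 mg/L.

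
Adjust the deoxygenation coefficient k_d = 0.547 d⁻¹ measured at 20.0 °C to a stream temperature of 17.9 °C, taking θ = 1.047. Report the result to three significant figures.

k_d(T₂) = k_d(T₁) · θ^(T₂−T₁) = 0.547 × 1.047^(17.9−20.0)
= 0.547 × 1.047^-2.10 = 0.547 × 0.9081 = 0.4967 d⁻¹.

k_d ≈ 0.497 d⁻¹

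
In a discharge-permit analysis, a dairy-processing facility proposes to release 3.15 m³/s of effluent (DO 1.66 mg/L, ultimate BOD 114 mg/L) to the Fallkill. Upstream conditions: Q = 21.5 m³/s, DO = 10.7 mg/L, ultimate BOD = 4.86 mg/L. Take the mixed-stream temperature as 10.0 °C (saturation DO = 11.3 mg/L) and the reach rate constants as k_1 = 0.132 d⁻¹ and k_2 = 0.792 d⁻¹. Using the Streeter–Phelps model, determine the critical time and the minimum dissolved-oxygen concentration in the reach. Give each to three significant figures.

Mixed DO = (21.5×10.7 + 3.15×1.66)/(21.5+3.15) = 235.3/24.65 = 9.545 mg/L.
Mixed L₀ = (21.5×4.86 + 3.15×114)/(24.65) = 463.6/24.65 = 18.81 mg/L.
Initial deficit D₀ = C_s − DO₀ = 11.3 − 9.545 = 1.755 mg/L.
t_c = (1/0.6600) ln[(0.792/0.132)(1 − 1.755×0.6600/(0.132×18.81))] = 1.515 × ln(3.200) = 1.762 d.
D_c = (0.132/0.792) × 18.81 × e^(−0.132×1.762) = 0.1667 × 18.81 × 0.7924 = 2.484 mg/L.
Minimum DO = 11.3 − 2.484 = 8.816 mg/L.

t_c ≈ 1.76 d; minimum DO ≈ 8.82 mg/L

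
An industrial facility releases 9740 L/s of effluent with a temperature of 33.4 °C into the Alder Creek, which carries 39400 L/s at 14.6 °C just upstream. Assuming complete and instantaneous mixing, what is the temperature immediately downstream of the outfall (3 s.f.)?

18.3 °C

Flow-weighted mixing: C = (Q_r C_r + Q_w C_w)/(Q_r + Q_w)
= (39400×14.6 + 9740×33.4)/(39400 + 9740) = 900600/49140 = 18.33 °C.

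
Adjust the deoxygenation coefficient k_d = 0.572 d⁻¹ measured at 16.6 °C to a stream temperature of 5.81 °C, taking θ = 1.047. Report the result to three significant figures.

k_d ≈ 0.348 d⁻¹

k_d(T₂) = k_d(T₁) · θ^(T₂−T₁) = 0.572 × 1.047^(5.81−16.6)
= 0.572 × 1.047^-10.8 = 0.572 × 0.6092 = 0.3485 d⁻¹.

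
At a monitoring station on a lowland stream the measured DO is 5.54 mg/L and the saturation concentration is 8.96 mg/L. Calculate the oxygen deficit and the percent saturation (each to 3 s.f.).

D ≈ 3.42 mg/L; 61.8 % saturation

D = C_s − C = 8.96 − 5.54 = 3.42 mg/L.
% saturation = 5.54/8.96 × 100 = 61.8 %.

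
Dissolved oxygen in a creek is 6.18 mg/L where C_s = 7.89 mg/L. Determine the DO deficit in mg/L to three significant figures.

D = C_s − C = 7.89 − 6.18 = 1.71 mg/L.

D ≈ 1.71 mg/L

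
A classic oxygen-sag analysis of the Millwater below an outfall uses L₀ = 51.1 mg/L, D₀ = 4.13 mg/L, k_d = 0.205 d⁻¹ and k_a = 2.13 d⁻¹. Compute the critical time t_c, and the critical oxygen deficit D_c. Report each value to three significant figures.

t_c ≈ 0.477 d; D_c ≈ 4.46 mg/L

t_c = [1/(k_a−k_d)] ln[(k_a/k_d)(1 − D₀(k_a−k_d)/(k_d L₀))]
= [1/(2.13−0.205)] ln[(2.13/0.205)(1 − 4.13×1.925/(0.205×51.1))]
= (1/1.925) ln[10.39 × 0.2411] = 0.5195 × ln(2.505) = 0.5195 × 0.9182 = 0.4770 d.
L(t_c) = L₀ e^(−k_d t_c) = 51.1 × 0.9068 = 46.34 mg/L, and at the critical point k_a D_c = k_d L, so D_c = (0.205/2.13) × 46.34 = 4.460 mg/L.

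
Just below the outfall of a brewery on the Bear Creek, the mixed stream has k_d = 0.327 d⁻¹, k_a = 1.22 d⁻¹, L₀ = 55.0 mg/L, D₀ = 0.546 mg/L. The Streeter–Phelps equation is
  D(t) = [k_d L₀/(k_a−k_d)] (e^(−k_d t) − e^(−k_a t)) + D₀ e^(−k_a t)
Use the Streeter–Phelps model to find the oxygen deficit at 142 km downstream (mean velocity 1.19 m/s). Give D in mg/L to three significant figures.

D ≈ 9.19 mg/L

Travel time t = x/v = 142 km / (1.19 m/s) = 142000 m / 1.19 m/s = 119300 s = 1.381 d.
k_d L₀/(k_a−k_d) = 0.327×55.0/(1.22−0.327) = 17.98/0.8930 = 20.14 mg/L.
e^(−k_d t) = e^(−0.327×1.381) = 0.6366; e^(−k_a t) = e^(−1.22×1.381) = 0.1855.
D = 20.14 × (0.6366 − 0.1855) + 0.546 × 0.1855 = 9.086 + 0.1013 = 9.187 mg/L.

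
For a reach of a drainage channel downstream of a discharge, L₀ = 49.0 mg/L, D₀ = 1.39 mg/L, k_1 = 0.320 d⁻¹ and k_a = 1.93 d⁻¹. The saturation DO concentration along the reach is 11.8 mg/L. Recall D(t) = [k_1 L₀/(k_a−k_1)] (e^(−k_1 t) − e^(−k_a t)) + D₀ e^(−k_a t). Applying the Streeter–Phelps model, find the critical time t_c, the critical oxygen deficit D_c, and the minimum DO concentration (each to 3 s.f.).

t_c ≈ 1.02 d; D_c ≈ 5.86 mg/L; min DO ≈ 5.94 mg/L

At the critical point dD/dt = 0, so k_1 L₀ e^(−k_1 t) = k_a D. Substituting D(t) from the Streeter–Phelps equation and solving for t gives
t_c = ln[(k_a/k_1)(1 − D₀(k_a−k_1)/(k_1 L₀))] / (k_a−k_1).
Here k_a−k_1 = 1.610 d⁻¹ and 1 − D₀(k_a−k_1)/(k_1 L₀) = 1 − 1.39×1.610/(0.320×49.0) = 0.8573, so
t_c = ln(6.031 × 0.8573) / 1.610 = 1.643 / 1.610 = 1.020 d.
D_c = (k_1/k_a) L₀ e^(−k_1 t_c) = (0.320/1.93) × 49.0 × e^(−0.320×1.020) = 0.1658 × 49.0 × 0.7214 = 5.861 mg/L.
Minimum DO = C_s − D_c = 11.8 − 5.861 = 5.939 mg/L.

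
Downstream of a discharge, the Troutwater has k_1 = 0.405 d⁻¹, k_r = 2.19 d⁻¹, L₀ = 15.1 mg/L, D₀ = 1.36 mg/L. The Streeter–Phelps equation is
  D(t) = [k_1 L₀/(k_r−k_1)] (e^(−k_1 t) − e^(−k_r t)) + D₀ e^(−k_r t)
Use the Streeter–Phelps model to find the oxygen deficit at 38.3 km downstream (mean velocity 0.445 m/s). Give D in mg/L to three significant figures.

Travel time t = x/v = 38.3 km / (0.445 m/s) = 38300 m / 0.445 m/s = 86070 s = 0.9962 d.
k_1 L₀/(k_r−k_1) = 0.405×15.1/(2.19−0.405) = 6.115/1.785 = 3.426 mg/L.
e^(−k_1 t) = e^(−0.405×0.9962) = 0.6680; e^(−k_r t) = e^(−2.19×0.9962) = 0.1129.
D = 3.426 × (0.6680 − 0.1129) + 1.36 × 0.1129 = 1.902 + 0.1535 = 2.055 mg/L.

D ≈ 2.06 mg/L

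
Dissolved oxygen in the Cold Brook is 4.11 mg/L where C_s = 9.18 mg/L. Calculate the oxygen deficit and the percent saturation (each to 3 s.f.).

D = C_s − C = 9.18 − 4.11 = 5.07 mg/L.
% saturation = 4.11/9.18 × 100 = 44.8 %.

D ≈ 5.07 mg/L; 44.8 % saturation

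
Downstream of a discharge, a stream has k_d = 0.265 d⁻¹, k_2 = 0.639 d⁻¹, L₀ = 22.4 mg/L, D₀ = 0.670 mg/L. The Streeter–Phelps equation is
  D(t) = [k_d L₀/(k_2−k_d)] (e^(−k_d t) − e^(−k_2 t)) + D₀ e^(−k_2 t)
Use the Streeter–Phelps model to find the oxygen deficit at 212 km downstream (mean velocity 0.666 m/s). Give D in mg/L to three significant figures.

Travel time t = x/v = 212 km / (0.666 m/s) = 212000 m / 0.666 m/s = 318300 s = 3.684 d.
k_d L₀/(k_2−k_d) = 0.265×22.4/(0.639−0.265) = 5.936/0.3740 = 15.87 mg/L.
e^(−k_d t) = e^(−0.265×3.684) = 0.3767; e^(−k_2 t) = e^(−0.639×3.684) = 0.09497.
D = 15.87 × (0.3767 − 0.09497) + 0.670 × 0.09497 = 4.471 + 0.06363 = 4.535 mg/L.

D ≈ 4.54 mg/L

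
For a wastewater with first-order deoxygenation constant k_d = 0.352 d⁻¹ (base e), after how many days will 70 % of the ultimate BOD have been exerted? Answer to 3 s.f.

t ≈ 3.42 d

y/L₀ = 1 − e^(−k_d t) = 0.70 ⇒ e^(−k_d t) = 0.300
t = −ln(0.300) / 0.352 = 1.204 / 0.352 = 3.420 d.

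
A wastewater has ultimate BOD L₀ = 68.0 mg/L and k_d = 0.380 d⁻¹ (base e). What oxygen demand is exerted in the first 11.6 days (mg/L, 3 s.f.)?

y_t = L₀(1 − e^(−k_d t)) = 68.0 × (1 − e^(−0.380×11.6))
= 68.0 × (1 − 0.01218) = 68.0 × 0.9878 = 67.17 mg/L.

y ≈ 67.2 mg/L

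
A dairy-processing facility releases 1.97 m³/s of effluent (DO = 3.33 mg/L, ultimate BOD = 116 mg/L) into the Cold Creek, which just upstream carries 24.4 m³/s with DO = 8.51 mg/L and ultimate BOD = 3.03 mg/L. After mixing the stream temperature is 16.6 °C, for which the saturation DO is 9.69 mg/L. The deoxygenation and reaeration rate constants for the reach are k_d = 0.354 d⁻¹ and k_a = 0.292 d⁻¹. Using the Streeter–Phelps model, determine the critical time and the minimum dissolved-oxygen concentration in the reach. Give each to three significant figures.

Mixed DO = (24.4×8.51 + 1.97×3.33)/(24.4+1.97) = 214.2/26.37 = 8.123 mg/L.
Mixed L₀ = (24.4×3.03 + 1.97×116)/(26.37) = 302.5/26.37 = 11.47 mg/L.
Initial deficit D₀ = C_s − DO₀ = 9.69 − 8.123 = 1.567 mg/L.
t_c = (1/-0.06200) ln[(0.292/0.354)(1 − 1.567×-0.06200/(0.354×11.47))] = -16.13 × ln(0.8446) = 2.724 d.
D_c = (0.354/0.292) × 11.47 × e^(−0.354×2.724) = 1.212 × 11.47 × 0.3812 = 5.301 mg/L.
Minimum DO = 9.69 − 5.301 = 4.389 mg/L.

t_c ≈ 2.72 d; minimum DO ≈ 4.39 mg/L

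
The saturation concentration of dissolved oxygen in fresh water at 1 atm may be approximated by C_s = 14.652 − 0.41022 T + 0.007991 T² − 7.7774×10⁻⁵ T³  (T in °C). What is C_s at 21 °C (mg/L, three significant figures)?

C_s ≈ 8.84 mg/L

C_s = 14.652 − 0.41022×21 + 0.007991×21² − 7.7774×10⁻⁵×21³ = 8.841 mg/L.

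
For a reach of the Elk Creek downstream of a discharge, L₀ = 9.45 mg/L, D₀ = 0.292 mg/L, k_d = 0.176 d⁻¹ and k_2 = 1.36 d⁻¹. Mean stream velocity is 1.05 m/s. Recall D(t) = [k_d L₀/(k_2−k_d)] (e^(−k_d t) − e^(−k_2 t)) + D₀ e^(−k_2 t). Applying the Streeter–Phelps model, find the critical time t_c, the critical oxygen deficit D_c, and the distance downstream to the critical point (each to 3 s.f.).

t_c ≈ 1.53 d; D_c ≈ 0.934 mg/L; x_c ≈ 139 km

At the critical point dD/dt = 0, so k_d L₀ e^(−k_d t) = k_2 D. Substituting D(t) from the Streeter–Phelps equation and solving for t gives
t_c = ln[(k_2/k_d)(1 − D₀(k_2−k_d)/(k_d L₀))] / (k_2−k_d).
Here k_2−k_d = 1.184 d⁻¹ and 1 − D₀(k_2−k_d)/(k_d L₀) = 1 − 0.292×1.184/(0.176×9.45) = 0.7921, so
t_c = ln(7.727 × 0.7921) / 1.184 = 1.812 / 1.184 = 1.530 d.
L(t_c) = L₀ e^(−k_d t_c) = 9.45 × 0.7639 = 7.219 mg/L, and at the critical point k_2 D_c = k_d L, so D_c = (0.176/1.36) × 7.219 = 0.9342 mg/L.
x_c = v t_c = 1.05 m/s × 1.530 d × 86400 s/d = 138800 m ≈ 139 km.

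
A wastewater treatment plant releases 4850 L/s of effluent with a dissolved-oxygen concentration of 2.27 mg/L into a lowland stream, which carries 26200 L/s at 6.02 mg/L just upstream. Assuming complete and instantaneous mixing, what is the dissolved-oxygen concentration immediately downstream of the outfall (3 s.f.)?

5.43 mg/L

Flow-weighted mixing: C = (Q_r C_r + Q_w C_w)/(Q_r + Q_w)
= (26200×6.02 + 4850×2.27)/(26200 + 4850) = 168700/31050 = 5.434 mg/L.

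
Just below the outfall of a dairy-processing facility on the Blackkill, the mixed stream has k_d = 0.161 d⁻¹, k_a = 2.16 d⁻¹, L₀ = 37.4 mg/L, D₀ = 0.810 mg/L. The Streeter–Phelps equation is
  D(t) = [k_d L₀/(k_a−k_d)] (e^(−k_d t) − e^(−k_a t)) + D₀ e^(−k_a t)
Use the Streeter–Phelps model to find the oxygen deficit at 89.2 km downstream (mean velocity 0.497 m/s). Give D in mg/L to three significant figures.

D ≈ 2.13 mg/L

Travel time t = x/v = 89.2 km / (0.497 m/s) = 89200 m / 0.497 m/s = 179500 s = 2.077 d.
k_d L₀/(k_a−k_d) = 0.161×37.4/(2.16−0.161) = 6.021/1.999 = 3.012 mg/L.
e^(−k_d t) = e^(−0.161×2.077) = 0.7157; e^(−k_a t) = e^(−2.16×2.077) = 0.01126.
D = 3.012 × (0.7157 − 0.01126) + 0.810 × 0.01126 = 2.122 + 0.009117 = 2.131 mg/L.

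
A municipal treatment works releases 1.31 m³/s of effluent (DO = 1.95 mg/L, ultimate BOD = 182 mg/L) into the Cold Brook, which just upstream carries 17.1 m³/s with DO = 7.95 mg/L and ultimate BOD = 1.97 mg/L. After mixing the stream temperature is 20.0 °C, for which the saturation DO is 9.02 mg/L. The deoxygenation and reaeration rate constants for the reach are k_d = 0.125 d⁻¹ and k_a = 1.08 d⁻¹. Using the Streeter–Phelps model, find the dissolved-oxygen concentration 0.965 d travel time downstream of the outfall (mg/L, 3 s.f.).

Mixed DO = (17.1×7.95 + 1.31×1.95)/(17.1+1.31) = 138.5/18.41 = 7.523 mg/L.
Mixed L₀ = (17.1×1.97 + 1.31×182)/(18.41) = 272.1/18.41 = 14.78 mg/L.
Initial deficit D₀ = C_s − DO₀ = 9.02 − 7.523 = 1.497 mg/L.
D(0.965) = [0.125×14.78/(1.08−0.125)](e^(−0.125×0.965) − e^(−1.08×0.965)) + 1.497 e^(−1.08×0.965)
= 1.935 × (0.8864 − 0.3527) + 1.497 × 0.3527 = 1.560 mg/L.
DO = 9.02 − 1.560 = 7.460 mg/L.

DO ≈ 7.46 mg/L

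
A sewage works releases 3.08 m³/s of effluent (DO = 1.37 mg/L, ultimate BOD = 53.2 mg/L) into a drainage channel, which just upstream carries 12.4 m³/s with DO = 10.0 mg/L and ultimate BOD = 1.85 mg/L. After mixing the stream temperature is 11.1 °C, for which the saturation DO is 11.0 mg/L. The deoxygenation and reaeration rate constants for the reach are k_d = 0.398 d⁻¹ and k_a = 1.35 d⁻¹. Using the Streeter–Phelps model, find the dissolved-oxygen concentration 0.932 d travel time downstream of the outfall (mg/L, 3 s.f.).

DO ≈ 8.18 mg/L

Mixed DO = (12.4×10.0 + 3.08×1.37)/(12.4+3.08) = 128.2/15.48 = 8.283 mg/L.
Mixed L₀ = (12.4×1.85 + 3.08×53.2)/(15.48) = 186.8/15.48 = 12.07 mg/L.
Initial deficit D₀ = C_s − DO₀ = 11.0 − 8.283 = 2.717 mg/L.
D(0.932) = [0.398×12.07/(1.35−0.398)](e^(−0.398×0.932) − e^(−1.35×0.932)) + 2.717 e^(−1.35×0.932)
= 5.045 × (0.6901 − 0.2842) + 2.717 × 0.2842 = 2.820 mg/L.
DO = 11.0 − 2.820 = 8.180 mg/L.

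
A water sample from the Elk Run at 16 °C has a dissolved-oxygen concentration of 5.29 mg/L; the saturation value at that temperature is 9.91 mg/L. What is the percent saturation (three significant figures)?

53.4 % saturation

% saturation = C/C_s × 100 = 5.29/9.91 × 100 = 53.4 %.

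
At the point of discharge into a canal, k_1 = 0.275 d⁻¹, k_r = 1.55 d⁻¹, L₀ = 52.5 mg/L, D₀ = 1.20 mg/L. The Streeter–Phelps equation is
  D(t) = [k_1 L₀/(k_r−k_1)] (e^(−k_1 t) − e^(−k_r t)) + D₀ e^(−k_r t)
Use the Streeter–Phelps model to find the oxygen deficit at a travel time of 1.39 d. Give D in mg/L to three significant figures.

D ≈ 6.55 mg/L

k_1 L₀/(k_r−k_1) = 0.275×52.5/(1.55−0.275) = 14.44/1.275 = 11.32 mg/L.
e^(−k_1 t) = e^(−0.275×1.390) = 0.6823; e^(−k_r t) = e^(−1.55×1.390) = 0.1160.
D = 11.32 × (0.6823 − 0.1160) + 1.20 × 0.1160 = 6.413 + 0.1392 = 6.552 mg/L.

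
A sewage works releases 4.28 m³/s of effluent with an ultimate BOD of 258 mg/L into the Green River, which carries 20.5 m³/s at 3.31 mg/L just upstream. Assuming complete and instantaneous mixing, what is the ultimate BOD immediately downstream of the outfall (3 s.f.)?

47.3 mg/L

Flow-weighted mixing: C = (Q_r C_r + Q_w C_w)/(Q_r + Q_w)
= (20.5×3.31 + 4.28×258)/(20.5 + 4.28) = 1172/24.78 = 47.30 mg/L.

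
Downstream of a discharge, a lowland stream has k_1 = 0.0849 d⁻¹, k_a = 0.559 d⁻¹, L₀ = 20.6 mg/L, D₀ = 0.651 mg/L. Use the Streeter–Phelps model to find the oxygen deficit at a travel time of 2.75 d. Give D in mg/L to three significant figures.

k_1 L₀/(k_a−k_1) = 0.0849×20.6/(0.559−0.0849) = 1.749/0.4741 = 3.689 mg/L.
e^(−k_1 t) = e^(−0.0849×2.750) = 0.7918; e^(−k_a t) = e^(−0.559×2.750) = 0.2150.
D = 3.689 × (0.7918 − 0.2150) + 0.651 × 0.2150 = 2.128 + 0.1399 = 2.268 mg/L.

D ≈ 2.27 mg/L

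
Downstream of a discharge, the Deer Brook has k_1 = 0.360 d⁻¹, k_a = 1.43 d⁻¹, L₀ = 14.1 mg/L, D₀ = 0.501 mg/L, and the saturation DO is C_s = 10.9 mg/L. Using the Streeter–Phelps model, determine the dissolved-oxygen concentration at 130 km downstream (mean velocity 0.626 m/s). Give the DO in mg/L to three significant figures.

DO ≈ 9.04 mg/L

Travel time t = x/v = 130 km / (0.626 m/s) = 130000 m / 0.626 m/s = 207700 s = 2.404 d.
k_1 L₀/(k_a−k_1) = 0.360×14.1/(1.43−0.360) = 5.076/1.070 = 4.744 mg/L.
e^(−k_1 t) = e^(−0.360×2.404) = 0.4209; e^(−k_a t) = e^(−1.43×2.404) = 0.03216.
D = 4.744 × (0.4209 − 0.03216) + 0.501 × 0.03216 = 1.844 + 0.01611 = 1.860 mg/L.
DO = C_s − D = 10.9 − 1.860 = 9.040 mg/L.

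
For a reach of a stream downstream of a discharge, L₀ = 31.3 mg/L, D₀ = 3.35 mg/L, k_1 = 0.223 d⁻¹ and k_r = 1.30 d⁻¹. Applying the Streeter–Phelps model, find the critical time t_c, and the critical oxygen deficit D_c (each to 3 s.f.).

At the critical point dD/dt = 0, so k_1 L₀ e^(−k_1 t) = k_r D. Substituting D(t) from the Streeter–Phelps equation and solving for t gives
t_c = ln[(k_r/k_1)(1 − D₀(k_r−k_1)/(k_1 L₀))] / (k_r−k_1).
Here k_r−k_1 = 1.077 d⁻¹ and 1 − D₀(k_r−k_1)/(k_1 L₀) = 1 − 3.35×1.077/(0.223×31.3) = 0.4831, so
t_c = ln(5.830 × 0.4831) / 1.077 = 1.035 / 1.077 = 0.9614 d.
D_c = (k_1/k_r) L₀ e^(−k_1 t_c) = (0.223/1.30) × 31.3 × e^(−0.223×0.9614) = 0.1715 × 31.3 × 0.8070 = 4.333 mg/L.

t_c ≈ 0.961 d; D_c ≈ 4.33 mg/L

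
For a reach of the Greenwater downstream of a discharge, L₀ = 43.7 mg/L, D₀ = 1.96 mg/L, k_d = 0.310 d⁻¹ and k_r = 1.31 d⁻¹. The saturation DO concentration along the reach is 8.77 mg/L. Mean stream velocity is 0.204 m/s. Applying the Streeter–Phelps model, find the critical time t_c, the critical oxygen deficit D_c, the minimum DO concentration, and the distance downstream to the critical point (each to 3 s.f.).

With k_r/k_d = 4.226 and 1 − D₀(k_r−k_d)/(k_d L₀) = 0.8553,
t_c = ln(4.226 × 0.8553) / (1.31 − 0.310) = ln(3.614) / 1.000 = 1.285/1.000 = 1.285 d.
L(t_c) = L₀ e^(−k_d t_c) = 43.7 × 0.6714 = 29.34 mg/L, and at the critical point k_r D_c = k_d L, so D_c = (0.310/1.31) × 29.34 = 6.944 mg/L.
Minimum DO = C_s − D_c = 8.77 − 6.944 = 1.826 mg/L.
x_c = v t_c = 0.204 m/s × 1.285 d × 86400 s/d = 22650 m ≈ 22.6 km.

t_c ≈ 1.28 d; D_c ≈ 6.94 mg/L; min DO ≈ 1.83 mg/L; x_c ≈ 22.6 km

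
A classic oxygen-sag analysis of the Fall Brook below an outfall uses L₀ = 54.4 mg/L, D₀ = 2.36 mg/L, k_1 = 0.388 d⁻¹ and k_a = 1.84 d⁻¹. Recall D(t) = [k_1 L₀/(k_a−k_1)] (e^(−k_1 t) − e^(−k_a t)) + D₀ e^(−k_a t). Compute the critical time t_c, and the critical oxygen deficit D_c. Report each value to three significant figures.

t_c = [1/(k_a−k_1)] ln[(k_a/k_1)(1 − D₀(k_a−k_1)/(k_1 L₀))]
= [1/(1.84−0.388)] ln[(1.84/0.388)(1 − 2.36×1.452/(0.388×54.4))]
= (1/1.452) ln[4.742 × 0.8377] = 0.6887 × ln(3.972) = 0.6887 × 1.379 = 0.9500 d.
L(t_c) = L₀ e^(−k_1 t_c) = 54.4 × 0.6917 = 37.63 mg/L, and at the critical point k_a D_c = k_1 L, so D_c = (0.388/1.84) × 37.63 = 7.935 mg/L.

t_c ≈ 0.950 d; D_c ≈ 7.93 mg/L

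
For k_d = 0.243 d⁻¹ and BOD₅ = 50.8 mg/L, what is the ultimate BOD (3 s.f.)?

L₀ ≈ 72.2 mg/L

BOD₅ = L₀(1 − e^(−5k_d)) ⇒ L₀ = BOD₅ / (1 − e^(−5×0.243))
= 50.8 / (1 − 0.2967) = 50.8 / 0.7033 = 72.23 mg/L.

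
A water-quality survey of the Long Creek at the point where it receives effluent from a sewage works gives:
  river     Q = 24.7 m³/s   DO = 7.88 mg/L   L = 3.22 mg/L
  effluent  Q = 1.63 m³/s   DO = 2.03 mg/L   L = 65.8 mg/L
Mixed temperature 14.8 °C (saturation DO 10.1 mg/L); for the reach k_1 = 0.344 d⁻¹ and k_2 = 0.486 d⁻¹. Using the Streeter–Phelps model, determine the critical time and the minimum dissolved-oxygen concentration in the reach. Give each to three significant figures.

Mixed DO = (24.7×7.88 + 1.63×2.03)/(24.7+1.63) = 197.9/26.33 = 7.518 mg/L.
Mixed L₀ = (24.7×3.22 + 1.63×65.8)/(26.33) = 186.8/26.33 = 7.094 mg/L.
Initial deficit D₀ = C_s − DO₀ = 10.1 − 7.518 = 2.582 mg/L.
t_c = (1/0.1420) ln[(0.486/0.344)(1 − 2.582×0.1420/(0.344×7.094))] = 7.042 × ln(1.201) = 1.287 d.
D_c = (0.344/0.486) × 7.094 × e^(−0.344×1.287) = 0.7078 × 7.094 × 0.6423 = 3.225 mg/L.
Minimum DO = 10.1 − 3.225 = 6.875 mg/L.

t_c ≈ 1.29 d; minimum DO ≈ 6.87 mg/L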